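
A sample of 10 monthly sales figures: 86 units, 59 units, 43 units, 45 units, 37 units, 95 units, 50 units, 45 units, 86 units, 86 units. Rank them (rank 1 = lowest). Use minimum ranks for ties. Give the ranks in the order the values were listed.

Sorted (ascending): 37, 43, 45, 45, 50, 59, 86, 86, 86, 95
The 2 values of 45 occupy positions 3–4 → each gets rank 3.
The 3 values of 86 occupy positions 7–9 → each gets rank 7.

7, 6, 2, 3, 1, 10, 5, 3, 7, 7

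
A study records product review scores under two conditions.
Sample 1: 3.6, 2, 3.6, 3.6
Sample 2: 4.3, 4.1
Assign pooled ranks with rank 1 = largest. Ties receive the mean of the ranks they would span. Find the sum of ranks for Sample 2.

3

Sorted (descending): 4.3, 4.1, 3.6, 3.6, 3.6, 2
The 3 values of 3.6 occupy positions 3–5 → average rank 4.
Sample 2 values → pooled ranks: 4.3→1, 4.1→2
Rank sum = 1 + 2 = 3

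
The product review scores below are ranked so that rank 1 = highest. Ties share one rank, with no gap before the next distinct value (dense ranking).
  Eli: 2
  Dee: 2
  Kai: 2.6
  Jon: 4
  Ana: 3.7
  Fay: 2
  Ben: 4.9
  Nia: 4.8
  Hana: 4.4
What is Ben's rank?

1

Sorted (descending): 4.9, 4.8, 4.4, 4, 3.7, 2.6, 2, 2, 2
The 3 values of 2 share dense rank 7.
Remaining distinct values take the next consecutive integers.
Ben has value 4.9 → rank 1.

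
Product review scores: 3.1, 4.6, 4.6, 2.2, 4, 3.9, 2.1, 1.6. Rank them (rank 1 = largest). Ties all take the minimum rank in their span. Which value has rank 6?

2.2

Sorted (descending): 4.6, 4.6, 4, 3.9, 3.1, 2.2, 2.1, 1.6
The 2 values of 4.6 occupy positions 1–2 → each gets rank 1.
Rank 6 → value 2.2.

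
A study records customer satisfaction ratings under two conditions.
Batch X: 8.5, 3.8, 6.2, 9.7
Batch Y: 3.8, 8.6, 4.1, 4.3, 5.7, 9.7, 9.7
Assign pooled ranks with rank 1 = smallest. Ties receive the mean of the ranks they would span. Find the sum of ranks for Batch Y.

Sorted (ascending): 3.8, 3.8, 4.1, 4.3, 5.7, 6.2, 8.5, 8.6, 9.7, 9.7, 9.7
The 2 values of 3.8 occupy positions 1–2 → average rank (1+2)/2 = 1.5.
The 3 values of 9.7 occupy positions 9–11 → average rank 10.
Batch Y values → pooled ranks: 3.8→1.5, 8.6→8, 4.1→3, 4.3→4, 5.7→5, 9.7→10, 9.7→10
Rank sum = 1.5 + 8 + 3 + 4 + 5 + 10 + 10 = 41.5

41.5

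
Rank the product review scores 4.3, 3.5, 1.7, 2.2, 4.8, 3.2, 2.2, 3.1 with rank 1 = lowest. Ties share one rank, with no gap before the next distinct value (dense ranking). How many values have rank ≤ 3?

4

Sorted (ascending): 1.7, 2.2, 2.2, 3.1, 3.2, 3.5, 4.3, 4.8
The 2 values of 2.2 share dense rank 2.
Remaining distinct values take the next consecutive integers.
Ranks ≤ 3: {1, 2, 2, 3} → 4 values.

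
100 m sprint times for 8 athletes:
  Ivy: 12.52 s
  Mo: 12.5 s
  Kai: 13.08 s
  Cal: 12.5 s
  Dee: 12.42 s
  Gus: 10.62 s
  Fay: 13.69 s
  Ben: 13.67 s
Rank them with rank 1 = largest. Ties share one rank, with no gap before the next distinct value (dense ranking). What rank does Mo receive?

Sorted (descending): 13.69, 13.67, 13.08, 12.52, 12.5, 12.5, 12.42, 10.62
The 2 values of 12.5 share dense rank 5.
Remaining distinct values take the next consecutive integers.
Mo has value 12.5 s → rank 5.

5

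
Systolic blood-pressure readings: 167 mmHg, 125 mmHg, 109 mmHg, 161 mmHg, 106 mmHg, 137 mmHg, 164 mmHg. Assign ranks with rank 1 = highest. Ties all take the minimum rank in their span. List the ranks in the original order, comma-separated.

1, 5, 6, 3, 7, 4, 2

Sorted (descending): 167, 164, 161, 137, 125, 109, 106
No ties — each value takes its position as its rank.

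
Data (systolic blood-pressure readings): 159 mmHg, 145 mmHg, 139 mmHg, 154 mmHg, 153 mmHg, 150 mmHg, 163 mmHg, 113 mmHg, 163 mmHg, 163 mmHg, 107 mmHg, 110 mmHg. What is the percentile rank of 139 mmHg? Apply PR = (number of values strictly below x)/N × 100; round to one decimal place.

25.0

N = 12.
Strictly below 139: 3. Equal to 139: 1.
PR = 3/12 × 100 = 25.0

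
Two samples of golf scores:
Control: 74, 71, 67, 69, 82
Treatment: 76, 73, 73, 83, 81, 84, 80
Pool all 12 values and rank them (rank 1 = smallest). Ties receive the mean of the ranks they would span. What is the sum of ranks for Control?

Sorted (ascending): 67, 69, 71, 73, 73, 74, 76, 80, 81, 82, 83, 84
The 2 values of 73 occupy positions 4–5 → average rank (4+5)/2 = 4.5.
Control values → pooled ranks: 74→6, 71→3, 67→1, 69→2, 82→10
Rank sum = 6 + 3 + 1 + 2 + 10 = 22

22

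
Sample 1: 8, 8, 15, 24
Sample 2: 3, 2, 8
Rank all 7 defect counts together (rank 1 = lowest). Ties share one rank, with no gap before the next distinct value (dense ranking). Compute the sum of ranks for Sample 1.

15

Sorted (ascending): 2, 3, 8, 8, 8, 15, 24
The 3 values of 8 share dense rank 3.
Remaining distinct values take the next consecutive integers.
Sample 1 values → pooled ranks: 8→3, 8→3, 15→4, 24→5
Rank sum = 3 + 3 + 4 + 5 = 15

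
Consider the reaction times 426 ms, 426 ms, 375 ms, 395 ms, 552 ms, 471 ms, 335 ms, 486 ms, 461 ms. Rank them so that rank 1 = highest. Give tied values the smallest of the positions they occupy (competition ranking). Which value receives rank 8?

375

Sorted (descending): 552, 486, 471, 461, 426, 426, 395, 375, 335
The 2 values of 426 occupy positions 5–6 → each gets rank 5.
Rank 8 → value 375.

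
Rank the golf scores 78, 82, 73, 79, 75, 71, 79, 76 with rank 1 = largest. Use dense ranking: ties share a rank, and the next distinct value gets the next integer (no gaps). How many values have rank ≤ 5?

Sorted (descending): 82, 79, 79, 78, 76, 75, 73, 71
The 2 values of 79 share dense rank 2.
Remaining distinct values take the next consecutive integers.
Ranks ≤ 5: {1, 2, 2, 3, 4, 5} → 6 values.

6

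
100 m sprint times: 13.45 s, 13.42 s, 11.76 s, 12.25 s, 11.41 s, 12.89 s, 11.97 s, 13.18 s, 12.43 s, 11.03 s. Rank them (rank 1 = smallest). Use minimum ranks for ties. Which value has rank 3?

Sorted (ascending): 11.03, 11.41, 11.76, 11.97, 12.25, 12.43, 12.89, 13.18, 13.42, 13.45
No ties — each value takes its position as its rank.
Rank 3 → value 11.76.

11.76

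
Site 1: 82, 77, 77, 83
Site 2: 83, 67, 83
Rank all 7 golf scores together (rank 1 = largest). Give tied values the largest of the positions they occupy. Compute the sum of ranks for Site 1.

19

Sorted (descending): 83, 83, 83, 82, 77, 77, 67
The 3 values of 83 occupy positions 1–3 → each gets rank 3.
The 2 values of 77 occupy positions 5–6 → each gets rank 6.
Site 1 values → pooled ranks: 82→4, 77→6, 77→6, 83→3
Rank sum = 4 + 6 + 6 + 3 = 19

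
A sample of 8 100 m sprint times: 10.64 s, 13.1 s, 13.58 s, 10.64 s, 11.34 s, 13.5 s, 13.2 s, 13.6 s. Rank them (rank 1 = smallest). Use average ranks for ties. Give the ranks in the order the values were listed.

Sorted (ascending): 10.64, 10.64, 11.34, 13.1, 13.2, 13.5, 13.58, 13.6
The 2 values of 10.64 occupy positions 1–2 → average rank (1+2)/2 = 1.5.

1.5, 4, 7, 1.5, 3, 6, 5, 8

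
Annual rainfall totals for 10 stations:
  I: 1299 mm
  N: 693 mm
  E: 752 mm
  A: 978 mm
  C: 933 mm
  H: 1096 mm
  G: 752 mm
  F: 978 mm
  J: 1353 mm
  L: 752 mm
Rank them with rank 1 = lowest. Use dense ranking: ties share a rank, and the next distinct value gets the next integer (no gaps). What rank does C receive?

3

Sorted (ascending): 693, 752, 752, 752, 933, 978, 978, 1096, 1299, 1353
The 3 values of 752 share dense rank 2.
The 2 values of 978 share dense rank 4.
Remaining distinct values take the next consecutive integers.
C has value 933 mm → rank 3.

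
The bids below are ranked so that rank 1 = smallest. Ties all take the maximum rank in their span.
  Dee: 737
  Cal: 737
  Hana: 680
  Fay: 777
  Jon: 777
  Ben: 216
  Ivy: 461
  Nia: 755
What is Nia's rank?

6

Sorted (ascending): 216, 461, 680, 737, 737, 755, 777, 777
The 2 values of 737 occupy positions 4–5 → each gets rank 5.
The 2 values of 777 occupy positions 7–8 → each gets rank 8.
Nia has value 755 → rank 6.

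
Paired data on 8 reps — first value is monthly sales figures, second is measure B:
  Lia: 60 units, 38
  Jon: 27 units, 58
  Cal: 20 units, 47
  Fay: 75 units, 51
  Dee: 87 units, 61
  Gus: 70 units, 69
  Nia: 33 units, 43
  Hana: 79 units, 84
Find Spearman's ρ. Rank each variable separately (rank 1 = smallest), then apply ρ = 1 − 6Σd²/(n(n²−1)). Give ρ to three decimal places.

0.571

Ranks of variable 1: 4, 2, 1, 6, 8, 5, 3, 7
Ranks of variable 2: 1, 5, 3, 4, 6, 7, 2, 8
d = r₁ − r₂: 3, -3, -2, 2, 2, -2, 1, -1
d²: 9, 9, 4, 4, 4, 4, 1, 1; Σd² = 36
ρ = 1 − 6·36/(8·63) = 1 − 216/504 = 0.571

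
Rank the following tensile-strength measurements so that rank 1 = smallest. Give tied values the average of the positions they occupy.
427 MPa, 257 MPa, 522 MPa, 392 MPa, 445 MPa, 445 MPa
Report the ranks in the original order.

Sorted (ascending): 257, 392, 427, 445, 445, 522
The 2 values of 445 occupy positions 4–5 → average rank (4+5)/2 = 4.5.

3, 1, 6, 2, 4.5, 4.5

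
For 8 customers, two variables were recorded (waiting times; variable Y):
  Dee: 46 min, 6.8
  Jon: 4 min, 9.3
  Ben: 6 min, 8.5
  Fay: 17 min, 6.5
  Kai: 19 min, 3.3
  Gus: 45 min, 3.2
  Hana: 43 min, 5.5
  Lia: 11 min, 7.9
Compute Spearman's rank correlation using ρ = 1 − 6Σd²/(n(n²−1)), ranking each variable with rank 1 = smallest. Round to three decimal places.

-0.738

Ranks of variable 1: 8, 1, 2, 4, 5, 7, 6, 3
Ranks of variable 2: 5, 8, 7, 4, 2, 1, 3, 6
d = r₁ − r₂: 3, -7, -5, 0, 3, 6, 3, -3
d²: 9, 49, 25, 0, 9, 36, 9, 9; Σd² = 146
ρ = 1 − 6·146/(8·63) = 1 − 876/504 = -0.738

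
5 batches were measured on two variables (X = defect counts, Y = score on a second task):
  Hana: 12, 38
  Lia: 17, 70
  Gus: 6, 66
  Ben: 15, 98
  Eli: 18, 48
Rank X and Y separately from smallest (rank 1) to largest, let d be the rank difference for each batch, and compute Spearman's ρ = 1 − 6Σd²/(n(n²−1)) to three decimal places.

Ranks of variable 1: 2, 4, 1, 3, 5
Ranks of variable 2: 1, 4, 3, 5, 2
d = r₁ − r₂: 1, 0, -2, -2, 3
d²: 1, 0, 4, 4, 9; Σd² = 18
ρ = 1 − 6·18/(5·24) = 1 − 108/120 = 0.100

0.100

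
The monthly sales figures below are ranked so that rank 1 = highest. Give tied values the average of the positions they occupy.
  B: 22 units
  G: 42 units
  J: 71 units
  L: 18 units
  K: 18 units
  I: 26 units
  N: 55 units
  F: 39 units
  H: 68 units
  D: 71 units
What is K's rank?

Sorted (descending): 71, 71, 68, 55, 42, 39, 26, 22, 18, 18
The 2 values of 71 occupy positions 1–2 → average rank (1+2)/2 = 1.5.
The 2 values of 18 occupy positions 9–10 → average rank (9+10)/2 = 9.5.
K has value 18 units → rank 9.5.

9.5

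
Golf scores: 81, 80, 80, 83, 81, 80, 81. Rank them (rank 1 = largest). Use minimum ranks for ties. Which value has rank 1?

83

Sorted (descending): 83, 81, 81, 81, 80, 80, 80
The 3 values of 81 occupy positions 2–4 → each gets rank 2.
The 3 values of 80 occupy positions 5–7 → each gets rank 5.
Rank 1 → value 83.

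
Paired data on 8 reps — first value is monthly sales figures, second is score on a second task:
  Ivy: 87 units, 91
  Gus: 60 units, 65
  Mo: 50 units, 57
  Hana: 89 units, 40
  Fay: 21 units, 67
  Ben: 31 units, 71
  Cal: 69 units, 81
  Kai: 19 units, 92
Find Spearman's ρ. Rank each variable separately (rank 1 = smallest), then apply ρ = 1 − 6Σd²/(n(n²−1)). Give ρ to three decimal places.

-0.357

Ranks of variable 1: 7, 5, 4, 8, 2, 3, 6, 1
Ranks of variable 2: 7, 3, 2, 1, 4, 5, 6, 8
d = r₁ − r₂: 0, 2, 2, 7, -2, -2, 0, -7
d²: 0, 4, 4, 49, 4, 4, 0, 49; Σd² = 114
ρ = 1 − 6·114/(8·63) = 1 − 684/504 = -0.357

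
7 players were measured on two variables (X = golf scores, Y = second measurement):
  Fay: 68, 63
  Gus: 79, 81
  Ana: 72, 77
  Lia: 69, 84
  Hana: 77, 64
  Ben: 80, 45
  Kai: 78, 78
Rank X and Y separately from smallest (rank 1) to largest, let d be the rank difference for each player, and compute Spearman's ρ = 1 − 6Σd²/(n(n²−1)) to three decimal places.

Ranks of variable 1: 1, 6, 3, 2, 4, 7, 5
Ranks of variable 2: 2, 6, 4, 7, 3, 1, 5
d = r₁ − r₂: -1, 0, -1, -5, 1, 6, 0
d²: 1, 0, 1, 25, 1, 36, 0; Σd² = 64
ρ = 1 − 6·64/(7·48) = 1 − 384/336 = -0.143

-0.143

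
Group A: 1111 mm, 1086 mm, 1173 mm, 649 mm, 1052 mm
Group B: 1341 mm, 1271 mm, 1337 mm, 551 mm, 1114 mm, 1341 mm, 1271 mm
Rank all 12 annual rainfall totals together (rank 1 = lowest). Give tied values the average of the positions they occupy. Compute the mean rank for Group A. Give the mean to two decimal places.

4.20

Sorted (ascending): 551, 649, 1052, 1086, 1111, 1114, 1173, 1271, 1271, 1337, 1341, 1341
The 2 values of 1271 occupy positions 8–9 → average rank (8+9)/2 = 8.5.
The 2 values of 1341 occupy positions 11–12 → average rank (11+12)/2 = 11.5.
Group A values → pooled ranks: 1111→5, 1086→4, 1173→7, 649→2, 1052→3
Mean rank = (5 + 4 + 7 + 2 + 3) / 5 = 4.20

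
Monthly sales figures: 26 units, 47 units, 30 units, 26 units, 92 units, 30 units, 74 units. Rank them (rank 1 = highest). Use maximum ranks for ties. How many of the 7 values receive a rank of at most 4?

3

Sorted (descending): 92, 74, 47, 30, 30, 26, 26
The 2 values of 30 occupy positions 4–5 → each gets rank 5.
The 2 values of 26 occupy positions 6–7 → each gets rank 7.
Ranks ≤ 4: {1, 2, 3} → 3 values.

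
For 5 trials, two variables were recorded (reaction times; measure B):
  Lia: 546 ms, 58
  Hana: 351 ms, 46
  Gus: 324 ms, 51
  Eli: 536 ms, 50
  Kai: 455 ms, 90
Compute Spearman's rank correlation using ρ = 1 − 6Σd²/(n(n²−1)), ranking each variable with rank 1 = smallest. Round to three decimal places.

Ranks of variable 1: 5, 2, 1, 4, 3
Ranks of variable 2: 4, 1, 3, 2, 5
d = r₁ − r₂: 1, 1, -2, 2, -2
d²: 1, 1, 4, 4, 4; Σd² = 14
ρ = 1 − 6·14/(5·24) = 1 − 84/120 = 0.300

0.300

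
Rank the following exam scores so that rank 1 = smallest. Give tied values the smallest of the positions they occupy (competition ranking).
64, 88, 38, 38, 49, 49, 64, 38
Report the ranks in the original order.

6, 8, 1, 1, 4, 4, 6, 1

Sorted (ascending): 38, 38, 38, 49, 49, 64, 64, 88
The 3 values of 38 occupy positions 1–3 → each gets rank 1.
The 2 values of 49 occupy positions 4–5 → each gets rank 4.
The 2 values of 64 occupy positions 6–7 → each gets rank 6.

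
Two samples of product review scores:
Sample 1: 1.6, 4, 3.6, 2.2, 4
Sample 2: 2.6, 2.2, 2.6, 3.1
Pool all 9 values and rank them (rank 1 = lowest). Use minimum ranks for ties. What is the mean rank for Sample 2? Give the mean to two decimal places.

Sorted (ascending): 1.6, 2.2, 2.2, 2.6, 2.6, 3.1, 3.6, 4, 4
The 2 values of 2.2 occupy positions 2–3 → each gets rank 2.
The 2 values of 2.6 occupy positions 4–5 → each gets rank 4.
The 2 values of 4 occupy positions 8–9 → each gets rank 8.
Sample 2 values → pooled ranks: 2.6→4, 2.2→2, 2.6→4, 3.1→6
Mean rank = (4 + 2 + 4 + 6) / 4 = 4.00

4.00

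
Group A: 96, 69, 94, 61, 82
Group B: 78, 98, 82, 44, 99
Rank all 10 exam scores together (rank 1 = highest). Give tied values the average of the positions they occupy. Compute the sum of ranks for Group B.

25.5

Sorted (descending): 99, 98, 96, 94, 82, 82, 78, 69, 61, 44
The 2 values of 82 occupy positions 5–6 → average rank (5+6)/2 = 5.5.
Group B values → pooled ranks: 78→7, 98→2, 82→5.5, 44→10, 99→1
Rank sum = 7 + 2 + 5.5 + 10 + 1 = 25.5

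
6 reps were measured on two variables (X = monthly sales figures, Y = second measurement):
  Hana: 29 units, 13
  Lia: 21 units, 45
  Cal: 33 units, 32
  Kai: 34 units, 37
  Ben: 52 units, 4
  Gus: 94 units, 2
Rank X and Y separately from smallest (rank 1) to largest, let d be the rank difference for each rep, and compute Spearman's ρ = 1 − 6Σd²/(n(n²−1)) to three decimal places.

Ranks of variable 1: 2, 1, 3, 4, 5, 6
Ranks of variable 2: 3, 6, 4, 5, 2, 1
d = r₁ − r₂: -1, -5, -1, -1, 3, 5
d²: 1, 25, 1, 1, 9, 25; Σd² = 62
ρ = 1 − 6·62/(6·35) = 1 − 372/210 = -0.771

-0.771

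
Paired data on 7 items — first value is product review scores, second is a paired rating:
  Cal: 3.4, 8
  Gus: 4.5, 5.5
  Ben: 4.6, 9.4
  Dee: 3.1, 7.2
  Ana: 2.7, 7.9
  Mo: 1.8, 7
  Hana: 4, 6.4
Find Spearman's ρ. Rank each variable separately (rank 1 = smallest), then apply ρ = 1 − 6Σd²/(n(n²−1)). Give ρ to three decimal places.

0.071

Ranks of variable 1: 4, 6, 7, 3, 2, 1, 5
Ranks of variable 2: 6, 1, 7, 4, 5, 3, 2
d = r₁ − r₂: -2, 5, 0, -1, -3, -2, 3
d²: 4, 25, 0, 1, 9, 4, 9; Σd² = 52
ρ = 1 − 6·52/(7·48) = 1 − 312/336 = 0.071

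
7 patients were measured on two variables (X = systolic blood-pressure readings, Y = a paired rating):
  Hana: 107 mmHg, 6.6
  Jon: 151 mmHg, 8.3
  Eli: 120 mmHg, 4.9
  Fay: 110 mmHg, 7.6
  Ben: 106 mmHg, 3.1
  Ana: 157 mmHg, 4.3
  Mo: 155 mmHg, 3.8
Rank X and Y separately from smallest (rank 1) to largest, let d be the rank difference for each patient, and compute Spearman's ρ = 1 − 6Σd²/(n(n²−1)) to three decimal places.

0.036

Ranks of variable 1: 2, 5, 4, 3, 1, 7, 6
Ranks of variable 2: 5, 7, 4, 6, 1, 3, 2
d = r₁ − r₂: -3, -2, 0, -3, 0, 4, 4
d²: 9, 4, 0, 9, 0, 16, 16; Σd² = 54
ρ = 1 − 6·54/(7·48) = 1 − 324/336 = 0.036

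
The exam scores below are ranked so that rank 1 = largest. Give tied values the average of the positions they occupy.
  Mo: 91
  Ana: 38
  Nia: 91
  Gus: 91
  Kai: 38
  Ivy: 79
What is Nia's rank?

Sorted (descending): 91, 91, 91, 79, 38, 38
The 3 values of 91 occupy positions 1–3 → average rank 2.
The 2 values of 38 occupy positions 5–6 → average rank (5+6)/2 = 5.5.
Nia has value 91 → rank 2.

2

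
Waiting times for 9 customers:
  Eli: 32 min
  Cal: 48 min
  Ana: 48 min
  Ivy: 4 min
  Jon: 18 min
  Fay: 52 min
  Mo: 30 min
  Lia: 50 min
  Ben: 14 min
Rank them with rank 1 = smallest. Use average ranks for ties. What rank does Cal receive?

Sorted (ascending): 4, 14, 18, 30, 32, 48, 48, 50, 52
The 2 values of 48 occupy positions 6–7 → average rank (6+7)/2 = 6.5.
Cal has value 48 min → rank 6.5.

6.5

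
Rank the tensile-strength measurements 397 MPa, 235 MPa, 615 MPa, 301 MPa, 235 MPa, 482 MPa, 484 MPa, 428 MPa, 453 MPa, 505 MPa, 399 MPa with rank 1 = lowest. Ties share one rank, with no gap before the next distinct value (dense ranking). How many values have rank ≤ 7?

8

Sorted (ascending): 235, 235, 301, 397, 399, 428, 453, 482, 484, 505, 615
The 2 values of 235 share dense rank 1.
Remaining distinct values take the next consecutive integers.
Ranks ≤ 7: {1, 1, 2, 3, 4, 5, 6, 7} → 8 values.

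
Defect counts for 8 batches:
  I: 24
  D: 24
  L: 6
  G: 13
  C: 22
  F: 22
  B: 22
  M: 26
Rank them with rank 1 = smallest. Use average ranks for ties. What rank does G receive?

2

Sorted (ascending): 6, 13, 22, 22, 22, 24, 24, 26
The 3 values of 22 occupy positions 3–5 → average rank 4.
The 2 values of 24 occupy positions 6–7 → average rank (6+7)/2 = 6.5.
G has value 13 → rank 2.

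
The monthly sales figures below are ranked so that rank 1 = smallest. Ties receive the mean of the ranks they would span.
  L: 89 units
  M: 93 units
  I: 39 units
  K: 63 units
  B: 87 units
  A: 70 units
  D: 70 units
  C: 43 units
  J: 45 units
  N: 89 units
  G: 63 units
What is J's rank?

Sorted (ascending): 39, 43, 45, 63, 63, 70, 70, 87, 89, 89, 93
The 2 values of 63 occupy positions 4–5 → average rank (4+5)/2 = 4.5.
The 2 values of 70 occupy positions 6–7 → average rank (6+7)/2 = 6.5.
The 2 values of 89 occupy positions 9–10 → average rank (9+10)/2 = 9.5.
J has value 45 units → rank 3.

3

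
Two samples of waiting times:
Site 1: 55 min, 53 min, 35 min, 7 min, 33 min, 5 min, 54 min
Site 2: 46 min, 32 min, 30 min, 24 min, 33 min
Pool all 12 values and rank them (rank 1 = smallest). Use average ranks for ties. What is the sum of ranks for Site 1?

50.5

Sorted (ascending): 5, 7, 24, 30, 32, 33, 33, 35, 46, 53, 54, 55
The 2 values of 33 occupy positions 6–7 → average rank (6+7)/2 = 6.5.
Site 1 values → pooled ranks: 55→12, 53→10, 35→8, 7→2, 33→6.5, 5→1, 54→11
Rank sum = 12 + 10 + 8 + 2 + 6.5 + 1 + 11 = 50.5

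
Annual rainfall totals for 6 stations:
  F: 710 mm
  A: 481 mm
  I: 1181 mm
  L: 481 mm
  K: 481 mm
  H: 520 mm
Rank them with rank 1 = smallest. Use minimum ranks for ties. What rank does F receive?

Sorted (ascending): 481, 481, 481, 520, 710, 1181
The 3 values of 481 occupy positions 1–3 → each gets rank 1.
F has value 710 mm → rank 5.

5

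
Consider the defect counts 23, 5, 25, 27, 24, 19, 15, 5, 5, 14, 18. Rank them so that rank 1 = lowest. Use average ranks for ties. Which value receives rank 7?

Sorted (ascending): 5, 5, 5, 14, 15, 18, 19, 23, 24, 25, 27
The 3 values of 5 occupy positions 1–3 → average rank 2.
Rank 7 → value 19.

19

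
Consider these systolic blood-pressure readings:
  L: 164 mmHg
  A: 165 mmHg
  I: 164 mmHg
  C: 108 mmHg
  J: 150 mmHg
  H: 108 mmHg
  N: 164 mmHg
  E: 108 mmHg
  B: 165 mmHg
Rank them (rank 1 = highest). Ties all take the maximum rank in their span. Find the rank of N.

Sorted (descending): 165, 165, 164, 164, 164, 150, 108, 108, 108
The 2 values of 165 occupy positions 1–2 → each gets rank 2.
The 3 values of 164 occupy positions 3–5 → each gets rank 5.
The 3 values of 108 occupy positions 7–9 → each gets rank 9.
N has value 164 mmHg → rank 5.

5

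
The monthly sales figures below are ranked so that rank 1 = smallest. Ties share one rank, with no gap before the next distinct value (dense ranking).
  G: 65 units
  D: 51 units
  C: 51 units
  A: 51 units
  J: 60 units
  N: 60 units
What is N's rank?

2

Sorted (ascending): 51, 51, 51, 60, 60, 65
The 3 values of 51 share dense rank 1.
The 2 values of 60 share dense rank 2.
Remaining distinct values take the next consecutive integers.
N has value 60 units → rank 2.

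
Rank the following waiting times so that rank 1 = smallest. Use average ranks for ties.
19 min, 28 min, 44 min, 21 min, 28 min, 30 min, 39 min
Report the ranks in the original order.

Sorted (ascending): 19, 21, 28, 28, 30, 39, 44
The 2 values of 28 occupy positions 3–4 → average rank (3+4)/2 = 3.5.

1, 3.5, 7, 2, 3.5, 5, 6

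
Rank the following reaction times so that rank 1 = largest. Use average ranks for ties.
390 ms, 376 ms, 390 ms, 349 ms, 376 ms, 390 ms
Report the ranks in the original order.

2, 4.5, 2, 6, 4.5, 2

Sorted (descending): 390, 390, 390, 376, 376, 349
The 3 values of 390 occupy positions 1–3 → average rank 2.
The 2 values of 376 occupy positions 4–5 → average rank (4+5)/2 = 4.5.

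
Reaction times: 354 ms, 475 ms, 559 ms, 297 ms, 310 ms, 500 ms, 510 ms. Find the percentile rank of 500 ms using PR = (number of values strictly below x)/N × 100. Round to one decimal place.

57.1

N = 7.
Strictly below 500: 4. Equal to 500: 1.
PR = 4/7 × 100 = 57.1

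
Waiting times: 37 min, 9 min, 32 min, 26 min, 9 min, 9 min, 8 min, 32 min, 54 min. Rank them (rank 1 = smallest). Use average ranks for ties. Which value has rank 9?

54

Sorted (ascending): 8, 9, 9, 9, 26, 32, 32, 37, 54
The 3 values of 9 occupy positions 2–4 → average rank 3.
The 2 values of 32 occupy positions 6–7 → average rank (6+7)/2 = 6.5.
Rank 9 → value 54.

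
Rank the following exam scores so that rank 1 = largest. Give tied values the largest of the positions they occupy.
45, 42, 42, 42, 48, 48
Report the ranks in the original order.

Sorted (descending): 48, 48, 45, 42, 42, 42
The 2 values of 48 occupy positions 1–2 → each gets rank 2.
The 3 values of 42 occupy positions 4–6 → each gets rank 6.

3, 6, 6, 6, 2, 2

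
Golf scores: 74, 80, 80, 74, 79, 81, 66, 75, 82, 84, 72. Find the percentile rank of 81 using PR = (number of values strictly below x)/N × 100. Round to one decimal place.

72.7

N = 11.
Strictly below 81: 8. Equal to 81: 1.
PR = 8/11 × 100 = 72.7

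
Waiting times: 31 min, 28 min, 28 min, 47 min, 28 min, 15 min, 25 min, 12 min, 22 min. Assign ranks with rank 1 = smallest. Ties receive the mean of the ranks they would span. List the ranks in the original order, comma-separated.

8, 6, 6, 9, 6, 2, 4, 1, 3

Sorted (ascending): 12, 15, 22, 25, 28, 28, 28, 31, 47
The 3 values of 28 occupy positions 5–7 → average rank 6.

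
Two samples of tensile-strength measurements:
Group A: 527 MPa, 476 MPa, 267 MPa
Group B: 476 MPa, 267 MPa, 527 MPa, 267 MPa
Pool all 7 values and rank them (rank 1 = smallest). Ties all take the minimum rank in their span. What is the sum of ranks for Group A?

11

Sorted (ascending): 267, 267, 267, 476, 476, 527, 527
The 3 values of 267 occupy positions 1–3 → each gets rank 1.
The 2 values of 476 occupy positions 4–5 → each gets rank 4.
The 2 values of 527 occupy positions 6–7 → each gets rank 6.
Group A values → pooled ranks: 527→6, 476→4, 267→1
Rank sum = 6 + 4 + 1 = 11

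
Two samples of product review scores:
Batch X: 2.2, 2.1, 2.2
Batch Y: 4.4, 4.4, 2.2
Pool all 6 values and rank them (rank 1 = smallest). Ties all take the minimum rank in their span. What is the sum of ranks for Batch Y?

12

Sorted (ascending): 2.1, 2.2, 2.2, 2.2, 4.4, 4.4
The 3 values of 2.2 occupy positions 2–4 → each gets rank 2.
The 2 values of 4.4 occupy positions 5–6 → each gets rank 5.
Batch Y values → pooled ranks: 4.4→5, 4.4→5, 2.2→2
Rank sum = 5 + 5 + 2 = 12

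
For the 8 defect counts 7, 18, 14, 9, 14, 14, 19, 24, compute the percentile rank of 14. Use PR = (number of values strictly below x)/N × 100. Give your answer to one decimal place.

N = 8.
Strictly below 14: 2. Equal to 14: 3.
PR = 2/8 × 100 = 25.0

25.0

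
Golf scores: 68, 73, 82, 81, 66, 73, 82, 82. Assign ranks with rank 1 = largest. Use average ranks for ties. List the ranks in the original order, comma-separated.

7, 5.5, 2, 4, 8, 5.5, 2, 2

Sorted (descending): 82, 82, 82, 81, 73, 73, 68, 66
The 3 values of 82 occupy positions 1–3 → average rank 2.
The 2 values of 73 occupy positions 5–6 → average rank (5+6)/2 = 5.5.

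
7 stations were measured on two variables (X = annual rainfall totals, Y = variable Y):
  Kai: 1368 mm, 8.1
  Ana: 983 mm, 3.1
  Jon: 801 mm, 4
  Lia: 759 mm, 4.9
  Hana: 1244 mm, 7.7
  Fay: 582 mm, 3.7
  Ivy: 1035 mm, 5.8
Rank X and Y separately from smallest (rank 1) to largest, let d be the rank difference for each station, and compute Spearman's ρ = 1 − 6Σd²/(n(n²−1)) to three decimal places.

0.750

Ranks of variable 1: 7, 4, 3, 2, 6, 1, 5
Ranks of variable 2: 7, 1, 3, 4, 6, 2, 5
d = r₁ − r₂: 0, 3, 0, -2, 0, -1, 0
d²: 0, 9, 0, 4, 0, 1, 0; Σd² = 14
ρ = 1 − 6·14/(7·48) = 1 − 84/336 = 0.750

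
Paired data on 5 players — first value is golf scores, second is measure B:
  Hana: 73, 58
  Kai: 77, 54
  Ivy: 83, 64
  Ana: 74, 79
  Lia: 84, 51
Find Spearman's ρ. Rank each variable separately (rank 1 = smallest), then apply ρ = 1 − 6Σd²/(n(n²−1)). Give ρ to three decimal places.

-0.500

Ranks of variable 1: 1, 3, 4, 2, 5
Ranks of variable 2: 3, 2, 4, 5, 1
d = r₁ − r₂: -2, 1, 0, -3, 4
d²: 4, 1, 0, 9, 16; Σd² = 30
ρ = 1 − 6·30/(5·24) = 1 − 180/120 = -0.500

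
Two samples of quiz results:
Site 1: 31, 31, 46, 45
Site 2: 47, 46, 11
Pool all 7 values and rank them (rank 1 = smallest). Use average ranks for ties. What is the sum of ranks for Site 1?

14.5

Sorted (ascending): 11, 31, 31, 45, 46, 46, 47
The 2 values of 31 occupy positions 2–3 → average rank (2+3)/2 = 2.5.
The 2 values of 46 occupy positions 5–6 → average rank (5+6)/2 = 5.5.
Site 1 values → pooled ranks: 31→2.5, 31→2.5, 46→5.5, 45→4
Rank sum = 2.5 + 2.5 + 5.5 + 4 = 14.5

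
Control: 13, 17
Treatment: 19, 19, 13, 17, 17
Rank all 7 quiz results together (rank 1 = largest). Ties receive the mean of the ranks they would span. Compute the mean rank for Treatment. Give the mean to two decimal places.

Sorted (descending): 19, 19, 17, 17, 17, 13, 13
The 2 values of 19 occupy positions 1–2 → average rank (1+2)/2 = 1.5.
The 3 values of 17 occupy positions 3–5 → average rank 4.
The 2 values of 13 occupy positions 6–7 → average rank (6+7)/2 = 6.5.
Treatment values → pooled ranks: 19→1.5, 19→1.5, 13→6.5, 17→4, 17→4
Mean rank = (1.5 + 1.5 + 6.5 + 4 + 4) / 5 = 3.50

3.50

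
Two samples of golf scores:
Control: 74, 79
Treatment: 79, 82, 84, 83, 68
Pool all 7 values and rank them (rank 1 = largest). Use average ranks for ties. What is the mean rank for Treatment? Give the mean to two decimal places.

Sorted (descending): 84, 83, 82, 79, 79, 74, 68
The 2 values of 79 occupy positions 4–5 → average rank (4+5)/2 = 4.5.
Treatment values → pooled ranks: 79→4.5, 82→3, 84→1, 83→2, 68→7
Mean rank = (4.5 + 3 + 1 + 2 + 7) / 5 = 3.50

3.50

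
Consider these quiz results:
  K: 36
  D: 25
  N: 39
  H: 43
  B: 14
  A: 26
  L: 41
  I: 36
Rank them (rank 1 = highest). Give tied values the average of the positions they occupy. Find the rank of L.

Sorted (descending): 43, 41, 39, 36, 36, 26, 25, 14
The 2 values of 36 occupy positions 4–5 → average rank (4+5)/2 = 4.5.
L has value 41 → rank 2.

2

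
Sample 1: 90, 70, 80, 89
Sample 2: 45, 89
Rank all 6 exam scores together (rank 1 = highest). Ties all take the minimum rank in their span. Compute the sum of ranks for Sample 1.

12

Sorted (descending): 90, 89, 89, 80, 70, 45
The 2 values of 89 occupy positions 2–3 → each gets rank 2.
Sample 1 values → pooled ranks: 90→1, 70→5, 80→4, 89→2
Rank sum = 1 + 5 + 4 + 2 = 12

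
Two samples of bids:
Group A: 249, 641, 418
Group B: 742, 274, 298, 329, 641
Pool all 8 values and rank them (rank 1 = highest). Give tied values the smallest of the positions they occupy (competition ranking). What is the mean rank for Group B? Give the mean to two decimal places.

4.20

Sorted (descending): 742, 641, 641, 418, 329, 298, 274, 249
The 2 values of 641 occupy positions 2–3 → each gets rank 2.
Group B values → pooled ranks: 742→1, 274→7, 298→6, 329→5, 641→2
Mean rank = (1 + 7 + 6 + 5 + 2) / 5 = 4.20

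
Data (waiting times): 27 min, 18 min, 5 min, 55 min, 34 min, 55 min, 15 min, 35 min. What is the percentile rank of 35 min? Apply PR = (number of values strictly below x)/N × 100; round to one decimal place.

N = 8.
Strictly below 35: 5. Equal to 35: 1.
PR = 5/8 × 100 = 62.5

62.5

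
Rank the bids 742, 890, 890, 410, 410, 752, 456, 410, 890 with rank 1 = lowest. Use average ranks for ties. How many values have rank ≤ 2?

3

Sorted (ascending): 410, 410, 410, 456, 742, 752, 890, 890, 890
The 3 values of 410 occupy positions 1–3 → average rank 2.
The 3 values of 890 occupy positions 7–9 → average rank 8.
Ranks ≤ 2: {2, 2, 2} → 3 values.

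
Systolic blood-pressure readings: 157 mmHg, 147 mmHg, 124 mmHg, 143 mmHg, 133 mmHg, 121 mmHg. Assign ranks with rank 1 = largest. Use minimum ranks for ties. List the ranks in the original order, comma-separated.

1, 2, 5, 3, 4, 6

Sorted (descending): 157, 147, 143, 133, 124, 121
No ties — each value takes its position as its rank.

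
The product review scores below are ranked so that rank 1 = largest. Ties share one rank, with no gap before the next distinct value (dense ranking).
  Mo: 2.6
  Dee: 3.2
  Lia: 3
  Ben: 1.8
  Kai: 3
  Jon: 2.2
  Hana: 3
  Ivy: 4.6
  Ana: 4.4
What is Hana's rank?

4

Sorted (descending): 4.6, 4.4, 3.2, 3, 3, 3, 2.6, 2.2, 1.8
The 3 values of 3 share dense rank 4.
Remaining distinct values take the next consecutive integers.
Hana has value 3 → rank 4.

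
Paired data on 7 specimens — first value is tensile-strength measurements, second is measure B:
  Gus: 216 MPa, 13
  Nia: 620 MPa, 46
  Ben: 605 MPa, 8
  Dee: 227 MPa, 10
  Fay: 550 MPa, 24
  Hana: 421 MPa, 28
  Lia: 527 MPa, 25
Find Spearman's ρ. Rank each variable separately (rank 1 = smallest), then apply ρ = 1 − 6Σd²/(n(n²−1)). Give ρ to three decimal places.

0.286

Ranks of variable 1: 1, 7, 6, 2, 5, 3, 4
Ranks of variable 2: 3, 7, 1, 2, 4, 6, 5
d = r₁ − r₂: -2, 0, 5, 0, 1, -3, -1
d²: 4, 0, 25, 0, 1, 9, 1; Σd² = 40
ρ = 1 − 6·40/(7·48) = 1 − 240/336 = 0.286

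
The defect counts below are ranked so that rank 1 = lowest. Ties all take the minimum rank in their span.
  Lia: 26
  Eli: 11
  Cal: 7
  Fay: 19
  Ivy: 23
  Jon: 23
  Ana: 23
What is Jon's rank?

4

Sorted (ascending): 7, 11, 19, 23, 23, 23, 26
The 3 values of 23 occupy positions 4–6 → each gets rank 4.
Jon has value 23 → rank 4.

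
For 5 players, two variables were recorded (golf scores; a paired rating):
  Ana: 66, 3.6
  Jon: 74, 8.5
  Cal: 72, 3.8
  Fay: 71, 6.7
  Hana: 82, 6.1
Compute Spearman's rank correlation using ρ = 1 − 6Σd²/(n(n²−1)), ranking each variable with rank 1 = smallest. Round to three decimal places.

0.500

Ranks of variable 1: 1, 4, 3, 2, 5
Ranks of variable 2: 1, 5, 2, 4, 3
d = r₁ − r₂: 0, -1, 1, -2, 2
d²: 0, 1, 1, 4, 4; Σd² = 10
ρ = 1 − 6·10/(5·24) = 1 − 60/120 = 0.500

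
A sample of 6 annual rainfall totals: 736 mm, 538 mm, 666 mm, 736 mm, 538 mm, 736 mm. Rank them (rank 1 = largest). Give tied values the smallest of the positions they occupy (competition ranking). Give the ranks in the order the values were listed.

1, 5, 4, 1, 5, 1

Sorted (descending): 736, 736, 736, 666, 538, 538
The 3 values of 736 occupy positions 1–3 → each gets rank 1.
The 2 values of 538 occupy positions 5–6 → each gets rank 5.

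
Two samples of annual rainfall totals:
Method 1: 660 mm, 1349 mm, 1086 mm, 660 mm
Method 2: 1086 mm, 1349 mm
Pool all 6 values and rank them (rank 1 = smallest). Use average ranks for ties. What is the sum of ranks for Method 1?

12

Sorted (ascending): 660, 660, 1086, 1086, 1349, 1349
The 2 values of 660 occupy positions 1–2 → average rank (1+2)/2 = 1.5.
The 2 values of 1086 occupy positions 3–4 → average rank (3+4)/2 = 3.5.
The 2 values of 1349 occupy positions 5–6 → average rank (5+6)/2 = 5.5.
Method 1 values → pooled ranks: 660→1.5, 1349→5.5, 1086→3.5, 660→1.5
Rank sum = 1.5 + 5.5 + 3.5 + 1.5 = 12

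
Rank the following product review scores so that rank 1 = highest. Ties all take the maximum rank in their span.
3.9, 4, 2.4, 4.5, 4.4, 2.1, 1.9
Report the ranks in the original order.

4, 3, 5, 1, 2, 6, 7

Sorted (descending): 4.5, 4.4, 4, 3.9, 2.4, 2.1, 1.9
No ties — each value takes its position as its rank.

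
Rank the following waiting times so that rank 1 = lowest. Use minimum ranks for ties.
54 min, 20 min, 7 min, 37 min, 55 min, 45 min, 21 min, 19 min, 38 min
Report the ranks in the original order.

Sorted (ascending): 7, 19, 20, 21, 37, 38, 45, 54, 55
No ties — each value takes its position as its rank.

8, 3, 1, 5, 9, 7, 4, 2, 6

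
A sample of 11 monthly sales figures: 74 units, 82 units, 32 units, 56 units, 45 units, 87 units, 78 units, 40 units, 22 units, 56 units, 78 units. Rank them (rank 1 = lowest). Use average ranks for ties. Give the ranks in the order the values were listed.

Sorted (ascending): 22, 32, 40, 45, 56, 56, 74, 78, 78, 82, 87
The 2 values of 56 occupy positions 5–6 → average rank (5+6)/2 = 5.5.
The 2 values of 78 occupy positions 8–9 → average rank (8+9)/2 = 8.5.

7, 10, 2, 5.5, 4, 11, 8.5, 3, 1, 5.5, 8.5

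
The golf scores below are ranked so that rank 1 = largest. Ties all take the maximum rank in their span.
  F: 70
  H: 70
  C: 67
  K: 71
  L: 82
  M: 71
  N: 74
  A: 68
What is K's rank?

4

Sorted (descending): 82, 74, 71, 71, 70, 70, 68, 67
The 2 values of 71 occupy positions 3–4 → each gets rank 4.
The 2 values of 70 occupy positions 5–6 → each gets rank 6.
K has value 71 → rank 4.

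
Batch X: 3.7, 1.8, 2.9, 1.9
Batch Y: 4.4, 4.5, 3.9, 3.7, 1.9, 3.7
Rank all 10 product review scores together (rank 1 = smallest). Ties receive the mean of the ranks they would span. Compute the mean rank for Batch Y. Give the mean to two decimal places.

6.92

Sorted (ascending): 1.8, 1.9, 1.9, 2.9, 3.7, 3.7, 3.7, 3.9, 4.4, 4.5
The 2 values of 1.9 occupy positions 2–3 → average rank (2+3)/2 = 2.5.
The 3 values of 3.7 occupy positions 5–7 → average rank 6.
Batch Y values → pooled ranks: 4.4→9, 4.5→10, 3.9→8, 3.7→6, 1.9→2.5, 3.7→6
Mean rank = (9 + 10 + 8 + 6 + 2.5 + 6) / 6 = 6.92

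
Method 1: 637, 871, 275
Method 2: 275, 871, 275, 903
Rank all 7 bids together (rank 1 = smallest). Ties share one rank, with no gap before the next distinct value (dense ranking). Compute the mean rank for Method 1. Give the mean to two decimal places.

Sorted (ascending): 275, 275, 275, 637, 871, 871, 903
The 3 values of 275 share dense rank 1.
The 2 values of 871 share dense rank 3.
Remaining distinct values take the next consecutive integers.
Method 1 values → pooled ranks: 637→2, 871→3, 275→1
Mean rank = (2 + 3 + 1) / 3 = 2.00

2.00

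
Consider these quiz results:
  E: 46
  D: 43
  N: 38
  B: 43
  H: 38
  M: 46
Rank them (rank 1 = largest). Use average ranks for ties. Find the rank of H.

5.5

Sorted (descending): 46, 46, 43, 43, 38, 38
The 2 values of 46 occupy positions 1–2 → average rank (1+2)/2 = 1.5.
The 2 values of 43 occupy positions 3–4 → average rank (3+4)/2 = 3.5.
The 2 values of 38 occupy positions 5–6 → average rank (5+6)/2 = 5.5.
H has value 38 → rank 5.5.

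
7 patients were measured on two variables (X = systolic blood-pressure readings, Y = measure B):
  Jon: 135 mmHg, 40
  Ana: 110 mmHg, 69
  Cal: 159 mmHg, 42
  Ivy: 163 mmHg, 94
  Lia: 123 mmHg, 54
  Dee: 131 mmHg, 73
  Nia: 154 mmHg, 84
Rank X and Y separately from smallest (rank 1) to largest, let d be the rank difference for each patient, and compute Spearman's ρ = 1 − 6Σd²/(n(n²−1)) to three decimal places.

Ranks of variable 1: 4, 1, 6, 7, 2, 3, 5
Ranks of variable 2: 1, 4, 2, 7, 3, 5, 6
d = r₁ − r₂: 3, -3, 4, 0, -1, -2, -1
d²: 9, 9, 16, 0, 1, 4, 1; Σd² = 40
ρ = 1 − 6·40/(7·48) = 1 − 240/336 = 0.286

0.286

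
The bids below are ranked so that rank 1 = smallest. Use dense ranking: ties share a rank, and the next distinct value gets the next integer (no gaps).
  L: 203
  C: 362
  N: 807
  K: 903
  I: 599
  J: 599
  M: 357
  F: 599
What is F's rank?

4

Sorted (ascending): 203, 357, 362, 599, 599, 599, 807, 903
The 3 values of 599 share dense rank 4.
Remaining distinct values take the next consecutive integers.
F has value 599 → rank 4.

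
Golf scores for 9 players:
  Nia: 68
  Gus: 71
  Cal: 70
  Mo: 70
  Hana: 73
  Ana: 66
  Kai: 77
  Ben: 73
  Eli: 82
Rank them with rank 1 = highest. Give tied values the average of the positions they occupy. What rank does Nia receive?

Sorted (descending): 82, 77, 73, 73, 71, 70, 70, 68, 66
The 2 values of 73 occupy positions 3–4 → average rank (3+4)/2 = 3.5.
The 2 values of 70 occupy positions 6–7 → average rank (6+7)/2 = 6.5.
Nia has value 68 → rank 8.

8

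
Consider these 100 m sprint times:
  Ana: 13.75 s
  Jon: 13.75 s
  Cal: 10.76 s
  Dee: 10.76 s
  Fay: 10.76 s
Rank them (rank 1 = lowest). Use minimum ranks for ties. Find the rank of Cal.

1

Sorted (ascending): 10.76, 10.76, 10.76, 13.75, 13.75
The 3 values of 10.76 occupy positions 1–3 → each gets rank 1.
The 2 values of 13.75 occupy positions 4–5 → each gets rank 4.
Cal has value 10.76 s → rank 1.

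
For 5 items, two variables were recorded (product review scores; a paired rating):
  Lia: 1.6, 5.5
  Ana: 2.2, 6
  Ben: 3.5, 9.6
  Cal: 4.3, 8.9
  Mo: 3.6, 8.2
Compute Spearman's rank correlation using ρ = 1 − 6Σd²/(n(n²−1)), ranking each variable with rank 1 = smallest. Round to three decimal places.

0.700

Ranks of variable 1: 1, 2, 3, 5, 4
Ranks of variable 2: 1, 2, 5, 4, 3
d = r₁ − r₂: 0, 0, -2, 1, 1
d²: 0, 0, 4, 1, 1; Σd² = 6
ρ = 1 − 6·6/(5·24) = 1 − 36/120 = 0.700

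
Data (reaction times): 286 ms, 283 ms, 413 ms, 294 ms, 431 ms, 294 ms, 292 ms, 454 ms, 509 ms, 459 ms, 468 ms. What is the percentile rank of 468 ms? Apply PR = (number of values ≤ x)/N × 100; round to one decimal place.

N = 11.
Strictly below 468: 9. Equal to 468: 1.
PR = 10/11 × 100 = 90.9

90.9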